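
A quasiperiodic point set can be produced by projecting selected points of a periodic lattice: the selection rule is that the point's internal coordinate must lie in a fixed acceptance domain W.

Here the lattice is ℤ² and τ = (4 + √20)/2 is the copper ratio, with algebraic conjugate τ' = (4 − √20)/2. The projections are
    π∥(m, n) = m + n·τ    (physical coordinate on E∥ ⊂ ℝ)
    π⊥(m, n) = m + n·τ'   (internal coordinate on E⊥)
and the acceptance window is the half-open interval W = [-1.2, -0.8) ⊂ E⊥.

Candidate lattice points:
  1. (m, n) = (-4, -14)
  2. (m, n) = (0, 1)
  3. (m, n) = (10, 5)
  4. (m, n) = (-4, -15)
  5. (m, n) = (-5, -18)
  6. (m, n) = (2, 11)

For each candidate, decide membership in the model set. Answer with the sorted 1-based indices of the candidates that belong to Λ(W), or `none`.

none

Numerically τ ≈ 4.2361 and τ' = −1/τ ≈ -0.2361.
candidate 1: (m,n)=(-4,-14) → π∥ = -4-14·τ ≈ -63.3050, π⊥ = -4-14·τ' ≈ -0.6950 ∉ [-1.2, -0.8) ⇒ out
candidate 2: (m,n)=(0,1) → π∥ = 0+1·τ ≈ 4.2361, π⊥ = 0+1·τ' ≈ -0.2361 ∉ [-1.2, -0.8) ⇒ out
candidate 3: (m,n)=(10,5) → π∥ = 10+5·τ ≈ 31.1803, π⊥ = 10+5·τ' ≈ 8.8197 ∉ [-1.2, -0.8) ⇒ out
candidate 4: (m,n)=(-4,-15) → π∥ = -4-15·τ ≈ -67.5410, π⊥ = -4-15·τ' ≈ -0.4590 ∉ [-1.2, -0.8) ⇒ out
candidate 5: (m,n)=(-5,-18) → π∥ = -5-18·τ ≈ -81.2492, π⊥ = -5-18·τ' ≈ -0.7508 ∉ [-1.2, -0.8) ⇒ out
candidate 6: (m,n)=(2,11) → π∥ = 2+11·τ ≈ 48.5967, π⊥ = 2+11·τ' ≈ -0.5967 ∉ [-1.2, -0.8) ⇒ out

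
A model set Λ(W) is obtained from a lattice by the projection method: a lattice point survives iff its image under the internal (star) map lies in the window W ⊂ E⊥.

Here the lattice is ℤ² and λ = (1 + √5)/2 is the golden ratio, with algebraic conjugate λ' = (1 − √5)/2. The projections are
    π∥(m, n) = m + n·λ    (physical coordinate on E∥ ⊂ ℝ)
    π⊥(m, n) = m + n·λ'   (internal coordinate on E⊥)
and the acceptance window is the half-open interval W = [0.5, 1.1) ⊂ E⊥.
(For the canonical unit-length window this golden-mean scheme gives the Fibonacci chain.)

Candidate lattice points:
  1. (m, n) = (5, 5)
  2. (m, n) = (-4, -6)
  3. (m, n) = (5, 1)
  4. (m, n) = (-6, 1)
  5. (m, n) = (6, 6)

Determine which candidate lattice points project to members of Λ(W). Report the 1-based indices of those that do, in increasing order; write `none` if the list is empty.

none

λ' = (1−√5)/2 ≈ -0.618034.
#1 (5,5): internal coord 5 + (5)·λ' = +1.909830; +1.909830 ∉ [0.5, 1.1) → out
#2 (-4,-6): internal coord -4 + (-6)·λ' = -0.291796; -0.291796 ∉ [0.5, 1.1) → out
#3 (5,1): internal coord 5 + (1)·λ' = +4.381966; +4.381966 ∉ [0.5, 1.1) → out
#4 (-6,1): internal coord -6 + (1)·λ' = -6.618034; -6.618034 ∉ [0.5, 1.1) → out
#5 (6,6): internal coord 6 + (6)·λ' = +2.291796; +2.291796 ∉ [0.5, 1.1) → out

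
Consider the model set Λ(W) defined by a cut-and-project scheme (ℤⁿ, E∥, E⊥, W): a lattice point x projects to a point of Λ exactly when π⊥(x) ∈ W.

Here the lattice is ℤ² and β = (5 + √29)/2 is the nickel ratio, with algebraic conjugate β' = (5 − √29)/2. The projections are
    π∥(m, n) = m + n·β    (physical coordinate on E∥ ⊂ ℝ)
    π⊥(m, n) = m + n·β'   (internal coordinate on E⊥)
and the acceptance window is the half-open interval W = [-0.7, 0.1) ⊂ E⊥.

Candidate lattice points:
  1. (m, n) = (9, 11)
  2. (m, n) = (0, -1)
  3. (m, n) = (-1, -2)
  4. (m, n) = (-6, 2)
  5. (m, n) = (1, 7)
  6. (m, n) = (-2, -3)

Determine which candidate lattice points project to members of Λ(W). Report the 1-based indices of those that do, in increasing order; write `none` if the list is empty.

Compute β' = (5−√29)/2 = -0.1926, so π⊥(m,n) = m -0.1926·n.
#1 (9,11): internal coord 9 + (11)·β' = +6.8816; +6.8816 ∉ [-0.7, 0.1) → out
#2 (0,-1): internal coord 0 + (-1)·β' = +0.1926; +0.1926 ∉ [-0.7, 0.1) → out
#3 (-1,-2): internal coord -1 + (-2)·β' = -0.6148; -0.6148 ∈ [-0.7, 0.1) → IN Λ
#4 (-6,2): internal coord -6 + (2)·β' = -6.3852; -6.3852 ∉ [-0.7, 0.1) → out
#5 (1,7): internal coord 1 + (7)·β' = -0.3481; -0.3481 ∈ [-0.7, 0.1) → IN Λ
#6 (-2,-3): internal coord -2 + (-3)·β' = -1.4223; -1.4223 ∉ [-0.7, 0.1) → out

3, 5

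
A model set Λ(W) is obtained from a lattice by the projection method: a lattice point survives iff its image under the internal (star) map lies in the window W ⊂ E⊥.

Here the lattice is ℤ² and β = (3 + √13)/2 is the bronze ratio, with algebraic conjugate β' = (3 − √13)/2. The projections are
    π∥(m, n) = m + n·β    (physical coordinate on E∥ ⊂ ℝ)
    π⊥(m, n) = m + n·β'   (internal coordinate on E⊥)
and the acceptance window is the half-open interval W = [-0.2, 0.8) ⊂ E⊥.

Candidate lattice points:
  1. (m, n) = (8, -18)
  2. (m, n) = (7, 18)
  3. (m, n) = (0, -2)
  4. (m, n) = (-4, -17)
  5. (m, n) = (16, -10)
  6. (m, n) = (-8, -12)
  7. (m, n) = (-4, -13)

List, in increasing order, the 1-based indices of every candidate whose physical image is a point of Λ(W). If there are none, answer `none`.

β' = (3−√13)/2 ≈ -0.30278.
[1] lift (8,-18): star map gives 13.44996; window check -0.2 ≤ 13.44996 < 0.8 is false → out
[2] lift (7,18): star map gives 1.55004; window check -0.2 ≤ 1.55004 < 0.8 is false → out
[3] lift (0,-2): star map gives 0.60555; window check -0.2 ≤ 0.60555 < 0.8 is true → IN Λ
[4] lift (-4,-17): star map gives 1.14719; window check -0.2 ≤ 1.14719 < 0.8 is false → out
[5] lift (16,-10): star map gives 19.02776; window check -0.2 ≤ 19.02776 < 0.8 is false → out
[6] lift (-8,-12): star map gives -4.36669; window check -0.2 ≤ -4.36669 < 0.8 is false → out
[7] lift (-4,-13): star map gives -0.06392; window check -0.2 ≤ -0.06392 < 0.8 is true → IN Λ

3, 7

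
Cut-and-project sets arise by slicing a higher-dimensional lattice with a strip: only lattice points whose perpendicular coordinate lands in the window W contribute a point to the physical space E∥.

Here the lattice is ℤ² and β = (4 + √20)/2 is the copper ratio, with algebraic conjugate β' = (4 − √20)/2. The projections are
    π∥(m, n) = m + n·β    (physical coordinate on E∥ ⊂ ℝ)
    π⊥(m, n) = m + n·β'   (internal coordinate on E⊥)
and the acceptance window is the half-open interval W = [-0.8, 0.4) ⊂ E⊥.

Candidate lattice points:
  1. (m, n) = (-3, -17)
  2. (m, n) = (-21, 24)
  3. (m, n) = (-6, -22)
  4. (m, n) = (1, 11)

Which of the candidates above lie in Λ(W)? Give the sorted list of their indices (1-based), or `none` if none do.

none

Numerically β ≈ 4.236068 and β' = −1/β ≈ -0.236068.
#1 (-3,-17): internal coord -3 + (-17)·β' = +1.013156; +1.013156 ∉ [-0.8, 0.4) → out
#2 (-21,24): internal coord -21 + (24)·β' = -26.665631; -26.665631 ∉ [-0.8, 0.4) → out
#3 (-6,-22): internal coord -6 + (-22)·β' = -0.806504; -0.806504 ∉ [-0.8, 0.4) → out
#4 (1,11): internal coord 1 + (11)·β' = -1.596748; -1.596748 ∉ [-0.8, 0.4) → out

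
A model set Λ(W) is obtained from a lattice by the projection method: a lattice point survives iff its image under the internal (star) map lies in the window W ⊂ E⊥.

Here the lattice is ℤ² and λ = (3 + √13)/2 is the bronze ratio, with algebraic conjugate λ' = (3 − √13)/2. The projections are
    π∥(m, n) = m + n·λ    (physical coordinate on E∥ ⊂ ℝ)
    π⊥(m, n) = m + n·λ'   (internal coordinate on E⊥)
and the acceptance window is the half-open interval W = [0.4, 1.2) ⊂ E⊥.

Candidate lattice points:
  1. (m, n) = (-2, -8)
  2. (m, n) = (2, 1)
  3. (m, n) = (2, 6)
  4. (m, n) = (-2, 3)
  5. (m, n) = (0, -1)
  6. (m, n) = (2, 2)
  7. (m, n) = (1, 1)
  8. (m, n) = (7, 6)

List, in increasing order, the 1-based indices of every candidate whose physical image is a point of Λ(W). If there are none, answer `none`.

1, 7

Compute λ' = (3−√13)/2 = -0.302776, so π⊥(m,n) = m -0.302776·n.
[1] lift (-2,-8): star map gives 0.422205; window check 0.4 ≤ 0.422205 < 1.2 is true → IN Λ
[2] lift (2,1): star map gives 1.697224; window check 0.4 ≤ 1.697224 < 1.2 is false → out
[3] lift (2,6): star map gives 0.183346; window check 0.4 ≤ 0.183346 < 1.2 is false → out
[4] lift (-2,3): star map gives -2.908327; window check 0.4 ≤ -2.908327 < 1.2 is false → out
[5] lift (0,-1): star map gives 0.302776; window check 0.4 ≤ 0.302776 < 1.2 is false → out
[6] lift (2,2): star map gives 1.394449; window check 0.4 ≤ 1.394449 < 1.2 is false → out
[7] lift (1,1): star map gives 0.697224; window check 0.4 ≤ 0.697224 < 1.2 is true → IN Λ
[8] lift (7,6): star map gives 5.183346; window check 0.4 ≤ 5.183346 < 1.2 is false → out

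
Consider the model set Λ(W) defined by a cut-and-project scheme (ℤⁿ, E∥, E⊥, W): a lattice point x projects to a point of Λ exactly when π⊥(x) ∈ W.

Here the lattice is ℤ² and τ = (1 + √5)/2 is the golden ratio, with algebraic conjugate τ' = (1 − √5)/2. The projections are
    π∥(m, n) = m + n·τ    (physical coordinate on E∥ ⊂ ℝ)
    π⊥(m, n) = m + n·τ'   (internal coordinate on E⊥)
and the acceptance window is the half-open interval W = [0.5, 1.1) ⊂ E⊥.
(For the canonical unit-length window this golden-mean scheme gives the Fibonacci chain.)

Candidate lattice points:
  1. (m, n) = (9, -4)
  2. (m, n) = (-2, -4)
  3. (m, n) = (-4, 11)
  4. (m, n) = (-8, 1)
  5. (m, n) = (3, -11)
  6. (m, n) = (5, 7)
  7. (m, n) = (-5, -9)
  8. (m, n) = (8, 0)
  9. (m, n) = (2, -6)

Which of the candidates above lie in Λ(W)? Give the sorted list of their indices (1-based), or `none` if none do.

6, 7

Numerically τ ≈ 1.61803 and τ' = −1/τ ≈ -0.61803.
[1] lift (9,-4): star map gives 11.47214; window check 0.5 ≤ 11.47214 < 1.1 is false → out
[2] lift (-2,-4): star map gives 0.47214; window check 0.5 ≤ 0.47214 < 1.1 is false → out
[3] lift (-4,11): star map gives -10.79837; window check 0.5 ≤ -10.79837 < 1.1 is false → out
[4] lift (-8,1): star map gives -8.61803; window check 0.5 ≤ -8.61803 < 1.1 is false → out
[5] lift (3,-11): star map gives 9.79837; window check 0.5 ≤ 9.79837 < 1.1 is false → out
[6] lift (5,7): star map gives 0.67376; window check 0.5 ≤ 0.67376 < 1.1 is true → IN Λ
[7] lift (-5,-9): star map gives 0.56231; window check 0.5 ≤ 0.56231 < 1.1 is true → IN Λ
[8] lift (8,0): star map gives 8.00000; window check 0.5 ≤ 8.00000 < 1.1 is false → out
[9] lift (2,-6): star map gives 5.70820; window check 0.5 ≤ 5.70820 < 1.1 is false → out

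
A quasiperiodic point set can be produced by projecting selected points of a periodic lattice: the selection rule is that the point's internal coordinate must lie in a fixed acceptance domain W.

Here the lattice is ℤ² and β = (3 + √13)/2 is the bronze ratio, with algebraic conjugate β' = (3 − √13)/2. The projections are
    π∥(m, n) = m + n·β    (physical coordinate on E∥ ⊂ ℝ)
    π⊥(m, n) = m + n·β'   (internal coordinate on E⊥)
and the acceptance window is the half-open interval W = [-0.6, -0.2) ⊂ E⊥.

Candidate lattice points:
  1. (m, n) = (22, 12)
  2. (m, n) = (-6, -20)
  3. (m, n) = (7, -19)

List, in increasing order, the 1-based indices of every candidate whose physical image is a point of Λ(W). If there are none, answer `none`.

none

Numerically β ≈ 3.3028 and β' = −1/β ≈ -0.3028.
[1] lift (22,12): star map gives 18.3667; window check -0.6 ≤ 18.3667 < -0.2 is false → out
[2] lift (-6,-20): star map gives 0.0555; window check -0.6 ≤ 0.0555 < -0.2 is false → out
[3] lift (7,-19): star map gives 12.7527; window check -0.6 ≤ 12.7527 < -0.2 is false → out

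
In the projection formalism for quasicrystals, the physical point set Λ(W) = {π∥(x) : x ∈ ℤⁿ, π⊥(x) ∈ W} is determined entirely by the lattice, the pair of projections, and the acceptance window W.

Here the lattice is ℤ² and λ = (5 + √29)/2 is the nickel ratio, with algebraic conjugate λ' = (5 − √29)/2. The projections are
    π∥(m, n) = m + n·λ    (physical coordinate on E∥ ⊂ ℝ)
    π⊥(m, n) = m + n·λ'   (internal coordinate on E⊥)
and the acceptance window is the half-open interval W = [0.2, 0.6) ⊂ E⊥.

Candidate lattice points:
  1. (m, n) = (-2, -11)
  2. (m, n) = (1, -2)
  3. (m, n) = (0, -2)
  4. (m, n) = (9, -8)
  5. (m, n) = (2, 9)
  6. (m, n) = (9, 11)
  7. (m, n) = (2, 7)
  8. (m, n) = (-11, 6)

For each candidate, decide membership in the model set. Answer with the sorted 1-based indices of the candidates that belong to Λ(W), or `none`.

3, 5

λ' = (5−√29)/2 ≈ -0.192582.
[1] lift (-2,-11): star map gives 0.118406; window check 0.2 ≤ 0.118406 < 0.6 is false → out
[2] lift (1,-2): star map gives 1.385165; window check 0.2 ≤ 1.385165 < 0.6 is false → out
[3] lift (0,-2): star map gives 0.385165; window check 0.2 ≤ 0.385165 < 0.6 is true → IN Λ
[4] lift (9,-8): star map gives 10.540659; window check 0.2 ≤ 10.540659 < 0.6 is false → out
[5] lift (2,9): star map gives 0.266758; window check 0.2 ≤ 0.266758 < 0.6 is true → IN Λ
[6] lift (9,11): star map gives 6.881594; window check 0.2 ≤ 6.881594 < 0.6 is false → out
[7] lift (2,7): star map gives 0.651923; window check 0.2 ≤ 0.651923 < 0.6 is false → out
[8] lift (-11,6): star map gives -12.155494; window check 0.2 ≤ -12.155494 < 0.6 is false → out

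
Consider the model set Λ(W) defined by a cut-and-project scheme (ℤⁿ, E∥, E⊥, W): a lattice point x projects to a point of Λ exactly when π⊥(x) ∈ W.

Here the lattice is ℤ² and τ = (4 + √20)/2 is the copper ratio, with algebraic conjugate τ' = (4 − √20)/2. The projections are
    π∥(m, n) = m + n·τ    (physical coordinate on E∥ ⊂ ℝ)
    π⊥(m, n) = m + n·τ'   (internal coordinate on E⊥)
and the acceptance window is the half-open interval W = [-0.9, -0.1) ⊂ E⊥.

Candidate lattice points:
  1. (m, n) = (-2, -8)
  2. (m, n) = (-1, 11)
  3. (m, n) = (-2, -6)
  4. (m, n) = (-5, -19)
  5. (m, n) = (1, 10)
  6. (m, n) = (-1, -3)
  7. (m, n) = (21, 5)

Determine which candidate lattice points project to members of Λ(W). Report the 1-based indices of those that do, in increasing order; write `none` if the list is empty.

1, 3, 4, 6

Numerically τ ≈ 4.23607 and τ' = −1/τ ≈ -0.23607.
[1] lift (-2,-8): star map gives -0.11146; window check -0.9 ≤ -0.11146 < -0.1 is true → IN Λ
[2] lift (-1,11): star map gives -3.59675; window check -0.9 ≤ -3.59675 < -0.1 is false → out
[3] lift (-2,-6): star map gives -0.58359; window check -0.9 ≤ -0.58359 < -0.1 is true → IN Λ
[4] lift (-5,-19): star map gives -0.51471; window check -0.9 ≤ -0.51471 < -0.1 is true → IN Λ
[5] lift (1,10): star map gives -1.36068; window check -0.9 ≤ -1.36068 < -0.1 is false → out
[6] lift (-1,-3): star map gives -0.29180; window check -0.9 ≤ -0.29180 < -0.1 is true → IN Λ
[7] lift (21,5): star map gives 19.81966; window check -0.9 ≤ 19.81966 < -0.1 is false → out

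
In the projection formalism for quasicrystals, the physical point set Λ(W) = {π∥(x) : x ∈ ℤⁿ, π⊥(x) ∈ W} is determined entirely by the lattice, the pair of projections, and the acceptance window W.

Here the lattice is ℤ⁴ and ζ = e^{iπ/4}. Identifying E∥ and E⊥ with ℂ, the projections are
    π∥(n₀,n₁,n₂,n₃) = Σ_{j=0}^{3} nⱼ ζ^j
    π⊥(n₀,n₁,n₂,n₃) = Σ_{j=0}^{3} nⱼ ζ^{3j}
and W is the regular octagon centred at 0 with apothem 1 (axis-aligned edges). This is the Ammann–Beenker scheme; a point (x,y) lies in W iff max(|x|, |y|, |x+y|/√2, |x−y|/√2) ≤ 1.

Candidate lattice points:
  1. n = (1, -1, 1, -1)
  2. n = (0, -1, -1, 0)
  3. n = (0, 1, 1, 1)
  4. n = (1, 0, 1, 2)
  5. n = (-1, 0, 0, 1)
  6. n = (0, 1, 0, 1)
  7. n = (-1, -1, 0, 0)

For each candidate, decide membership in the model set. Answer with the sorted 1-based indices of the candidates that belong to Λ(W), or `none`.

2, 3, 5, 7

π⊥(n) = n₀ + n₁ζ³ + n₂ζ⁶ + n₃ζ⁹ where ζ = e^{iπ/4}.
candidate 1: n = (1, -1, 1, -1) → π⊥ ≈ (+1.0000, -2.4142); max(|x|,|y|,|x±y|/√2) = 2.4142 > 1 ⇒ ∉ W
candidate 2: n = (0, -1, -1, 0) → π⊥ ≈ (+0.7071, +0.2929); max(|x|,|y|,|x±y|/√2) = 0.7071 ≤ 1 ⇒ ∈ W
candidate 3: n = (0, 1, 1, 1) → π⊥ ≈ (+0.0000, +0.4142); max(|x|,|y|,|x±y|/√2) = 0.4142 ≤ 1 ⇒ ∈ W
candidate 4: n = (1, 0, 1, 2) → π⊥ ≈ (+2.4142, +0.4142); max(|x|,|y|,|x±y|/√2) = 2.4142 > 1 ⇒ ∉ W
candidate 5: n = (-1, 0, 0, 1) → π⊥ ≈ (-0.2929, +0.7071); max(|x|,|y|,|x±y|/√2) = 0.7071 ≤ 1 ⇒ ∈ W
candidate 6: n = (0, 1, 0, 1) → π⊥ ≈ (+0.0000, +1.4142); max(|x|,|y|,|x±y|/√2) = 1.4142 > 1 ⇒ ∉ W
candidate 7: n = (-1, -1, 0, 0) → π⊥ ≈ (-0.2929, -0.7071); max(|x|,|y|,|x±y|/√2) = 0.7071 ≤ 1 ⇒ ∈ W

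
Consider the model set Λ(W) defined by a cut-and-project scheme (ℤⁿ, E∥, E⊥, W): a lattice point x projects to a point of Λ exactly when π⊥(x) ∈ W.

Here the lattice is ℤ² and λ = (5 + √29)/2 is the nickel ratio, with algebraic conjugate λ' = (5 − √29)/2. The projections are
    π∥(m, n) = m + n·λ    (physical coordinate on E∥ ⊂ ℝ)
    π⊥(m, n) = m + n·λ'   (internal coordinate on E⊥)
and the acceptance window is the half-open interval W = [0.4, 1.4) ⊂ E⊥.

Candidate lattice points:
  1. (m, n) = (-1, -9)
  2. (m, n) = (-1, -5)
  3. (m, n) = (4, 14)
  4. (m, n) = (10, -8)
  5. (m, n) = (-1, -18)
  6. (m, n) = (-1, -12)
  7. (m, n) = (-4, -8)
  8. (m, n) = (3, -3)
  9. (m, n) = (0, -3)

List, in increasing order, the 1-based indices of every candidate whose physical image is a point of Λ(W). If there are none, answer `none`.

λ' = (5−√29)/2 ≈ -0.19258.
#1 (-1,-9): internal coord -1 + (-9)·λ' = +0.73324; +0.73324 ∈ [0.4, 1.4) → IN Λ
#2 (-1,-5): internal coord -1 + (-5)·λ' = -0.03709; -0.03709 ∉ [0.4, 1.4) → out
#3 (4,14): internal coord 4 + (14)·λ' = +1.30385; +1.30385 ∈ [0.4, 1.4) → IN Λ
#4 (10,-8): internal coord 10 + (-8)·λ' = +11.54066; +11.54066 ∉ [0.4, 1.4) → out
#5 (-1,-18): internal coord -1 + (-18)·λ' = +2.46648; +2.46648 ∉ [0.4, 1.4) → out
#6 (-1,-12): internal coord -1 + (-12)·λ' = +1.31099; +1.31099 ∈ [0.4, 1.4) → IN Λ
#7 (-4,-8): internal coord -4 + (-8)·λ' = -2.45934; -2.45934 ∉ [0.4, 1.4) → out
#8 (3,-3): internal coord 3 + (-3)·λ' = +3.57775; +3.57775 ∉ [0.4, 1.4) → out
#9 (0,-3): internal coord 0 + (-3)·λ' = +0.57775; +0.57775 ∈ [0.4, 1.4) → IN Λ

1, 3, 6, 9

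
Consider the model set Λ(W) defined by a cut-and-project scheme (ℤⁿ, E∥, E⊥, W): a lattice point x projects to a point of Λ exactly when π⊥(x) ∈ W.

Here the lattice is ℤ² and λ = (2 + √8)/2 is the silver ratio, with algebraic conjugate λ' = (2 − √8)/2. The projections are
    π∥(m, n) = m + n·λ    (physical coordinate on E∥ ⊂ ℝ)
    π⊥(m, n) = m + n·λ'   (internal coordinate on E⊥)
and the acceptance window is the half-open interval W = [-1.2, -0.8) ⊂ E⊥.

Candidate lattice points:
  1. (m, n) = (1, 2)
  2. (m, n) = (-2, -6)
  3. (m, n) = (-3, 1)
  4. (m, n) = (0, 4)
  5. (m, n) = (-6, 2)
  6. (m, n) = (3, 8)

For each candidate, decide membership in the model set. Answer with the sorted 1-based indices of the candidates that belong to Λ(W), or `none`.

none

λ' = (2−√8)/2 ≈ -0.4142.
#1 (1,2): internal coord 1 + (2)·λ' = +0.1716; +0.1716 ∉ [-1.2, -0.8) → out
#2 (-2,-6): internal coord -2 + (-6)·λ' = +0.4853; +0.4853 ∉ [-1.2, -0.8) → out
#3 (-3,1): internal coord -3 + (1)·λ' = -3.4142; -3.4142 ∉ [-1.2, -0.8) → out
#4 (0,4): internal coord 0 + (4)·λ' = -1.6569; -1.6569 ∉ [-1.2, -0.8) → out
#5 (-6,2): internal coord -6 + (2)·λ' = -6.8284; -6.8284 ∉ [-1.2, -0.8) → out
#6 (3,8): internal coord 3 + (8)·λ' = -0.3137; -0.3137 ∉ [-1.2, -0.8) → out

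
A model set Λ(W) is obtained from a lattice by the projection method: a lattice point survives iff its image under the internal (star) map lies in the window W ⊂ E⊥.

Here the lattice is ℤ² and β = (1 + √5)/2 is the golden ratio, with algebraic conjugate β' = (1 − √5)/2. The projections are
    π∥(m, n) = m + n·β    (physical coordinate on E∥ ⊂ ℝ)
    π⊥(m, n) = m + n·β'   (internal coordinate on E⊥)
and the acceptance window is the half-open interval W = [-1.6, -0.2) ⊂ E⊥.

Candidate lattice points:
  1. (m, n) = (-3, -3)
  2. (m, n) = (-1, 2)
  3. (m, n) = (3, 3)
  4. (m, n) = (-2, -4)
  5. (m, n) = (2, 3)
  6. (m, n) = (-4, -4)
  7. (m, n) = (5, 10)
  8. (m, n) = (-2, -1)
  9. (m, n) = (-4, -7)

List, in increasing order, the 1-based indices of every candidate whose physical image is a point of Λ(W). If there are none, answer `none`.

1, 6, 7, 8

Compute β' = (1−√5)/2 = -0.61803, so π⊥(m,n) = m -0.61803·n.
[1] lift (-3,-3): star map gives -1.14590; window check -1.6 ≤ -1.14590 < -0.2 is true → IN Λ
[2] lift (-1,2): star map gives -2.23607; window check -1.6 ≤ -2.23607 < -0.2 is false → out
[3] lift (3,3): star map gives 1.14590; window check -1.6 ≤ 1.14590 < -0.2 is false → out
[4] lift (-2,-4): star map gives 0.47214; window check -1.6 ≤ 0.47214 < -0.2 is false → out
[5] lift (2,3): star map gives 0.14590; window check -1.6 ≤ 0.14590 < -0.2 is false → out
[6] lift (-4,-4): star map gives -1.52786; window check -1.6 ≤ -1.52786 < -0.2 is true → IN Λ
[7] lift (5,10): star map gives -1.18034; window check -1.6 ≤ -1.18034 < -0.2 is true → IN Λ
[8] lift (-2,-1): star map gives -1.38197; window check -1.6 ≤ -1.38197 < -0.2 is true → IN Λ
[9] lift (-4,-7): star map gives 0.32624; window check -1.6 ≤ 0.32624 < -0.2 is false → out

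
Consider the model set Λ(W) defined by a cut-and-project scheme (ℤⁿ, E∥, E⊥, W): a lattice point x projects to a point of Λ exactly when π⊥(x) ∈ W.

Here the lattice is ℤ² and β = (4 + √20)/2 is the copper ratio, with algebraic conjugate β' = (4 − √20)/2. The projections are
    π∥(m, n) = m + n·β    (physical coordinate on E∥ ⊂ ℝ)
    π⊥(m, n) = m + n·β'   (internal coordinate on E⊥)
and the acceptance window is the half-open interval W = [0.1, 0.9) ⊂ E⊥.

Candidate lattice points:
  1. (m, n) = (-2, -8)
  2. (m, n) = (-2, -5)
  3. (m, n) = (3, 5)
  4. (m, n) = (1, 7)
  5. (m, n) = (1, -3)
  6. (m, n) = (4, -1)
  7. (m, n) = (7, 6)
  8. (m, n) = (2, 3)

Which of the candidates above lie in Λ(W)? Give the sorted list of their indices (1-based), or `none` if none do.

β' = (4−√20)/2 ≈ -0.2361.
#1 (-2,-8): internal coord -2 + (-8)·β' = -0.1115; -0.1115 ∉ [0.1, 0.9) → out
#2 (-2,-5): internal coord -2 + (-5)·β' = -0.8197; -0.8197 ∉ [0.1, 0.9) → out
#3 (3,5): internal coord 3 + (5)·β' = +1.8197; +1.8197 ∉ [0.1, 0.9) → out
#4 (1,7): internal coord 1 + (7)·β' = -0.6525; -0.6525 ∉ [0.1, 0.9) → out
#5 (1,-3): internal coord 1 + (-3)·β' = +1.7082; +1.7082 ∉ [0.1, 0.9) → out
#6 (4,-1): internal coord 4 + (-1)·β' = +4.2361; +4.2361 ∉ [0.1, 0.9) → out
#7 (7,6): internal coord 7 + (6)·β' = +5.5836; +5.5836 ∉ [0.1, 0.9) → out
#8 (2,3): internal coord 2 + (3)·β' = +1.2918; +1.2918 ∉ [0.1, 0.9) → out

none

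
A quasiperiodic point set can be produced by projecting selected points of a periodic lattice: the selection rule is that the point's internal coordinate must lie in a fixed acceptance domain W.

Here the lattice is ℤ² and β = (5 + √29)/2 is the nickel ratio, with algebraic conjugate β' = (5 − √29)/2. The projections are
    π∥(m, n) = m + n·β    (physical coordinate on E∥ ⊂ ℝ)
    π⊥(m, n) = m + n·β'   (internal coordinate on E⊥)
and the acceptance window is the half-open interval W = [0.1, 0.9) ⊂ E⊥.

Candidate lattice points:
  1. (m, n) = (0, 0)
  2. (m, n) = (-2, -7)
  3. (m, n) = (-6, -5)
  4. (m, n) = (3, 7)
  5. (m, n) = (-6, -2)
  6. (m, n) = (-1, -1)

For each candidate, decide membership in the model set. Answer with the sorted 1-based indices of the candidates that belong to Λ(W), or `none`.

Compute β' = (5−√29)/2 = -0.192582, so π⊥(m,n) = m -0.192582·n.
[1] lift (0,0): star map gives 0.000000; window check 0.1 ≤ 0.000000 < 0.9 is false → out
[2] lift (-2,-7): star map gives -0.651923; window check 0.1 ≤ -0.651923 < 0.9 is false → out
[3] lift (-6,-5): star map gives -5.037088; window check 0.1 ≤ -5.037088 < 0.9 is false → out
[4] lift (3,7): star map gives 1.651923; window check 0.1 ≤ 1.651923 < 0.9 is false → out
[5] lift (-6,-2): star map gives -5.614835; window check 0.1 ≤ -5.614835 < 0.9 is false → out
[6] lift (-1,-1): star map gives -0.807418; window check 0.1 ≤ -0.807418 < 0.9 is false → out

none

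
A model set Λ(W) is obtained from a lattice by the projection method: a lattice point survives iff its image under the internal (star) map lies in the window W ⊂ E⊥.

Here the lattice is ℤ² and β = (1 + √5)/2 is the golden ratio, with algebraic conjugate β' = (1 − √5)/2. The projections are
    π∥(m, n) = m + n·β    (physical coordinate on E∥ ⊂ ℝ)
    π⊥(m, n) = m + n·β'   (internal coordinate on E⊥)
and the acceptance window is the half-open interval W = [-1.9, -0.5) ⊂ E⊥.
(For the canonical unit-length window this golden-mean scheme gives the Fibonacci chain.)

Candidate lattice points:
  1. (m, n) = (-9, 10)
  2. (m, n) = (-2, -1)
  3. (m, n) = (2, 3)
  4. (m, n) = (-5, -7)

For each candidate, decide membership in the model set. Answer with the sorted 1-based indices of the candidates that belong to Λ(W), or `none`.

2, 4

β' = (1−√5)/2 ≈ -0.6180.
candidate 1: (m,n)=(-9,10) → π∥ = -9+10·β ≈ 7.1803, π⊥ = -9+10·β' ≈ -15.1803 ∉ [-1.9, -0.5) ⇒ out
candidate 2: (m,n)=(-2,-1) → π∥ = -2-1·β ≈ -3.6180, π⊥ = -2-1·β' ≈ -1.3820 ∈ [-1.9, -0.5) ⇒ IN Λ
candidate 3: (m,n)=(2,3) → π∥ = 2+3·β ≈ 6.8541, π⊥ = 2+3·β' ≈ 0.1459 ∉ [-1.9, -0.5) ⇒ out
candidate 4: (m,n)=(-5,-7) → π∥ = -5-7·β ≈ -16.3262, π⊥ = -5-7·β' ≈ -0.6738 ∈ [-1.9, -0.5) ⇒ IN Λ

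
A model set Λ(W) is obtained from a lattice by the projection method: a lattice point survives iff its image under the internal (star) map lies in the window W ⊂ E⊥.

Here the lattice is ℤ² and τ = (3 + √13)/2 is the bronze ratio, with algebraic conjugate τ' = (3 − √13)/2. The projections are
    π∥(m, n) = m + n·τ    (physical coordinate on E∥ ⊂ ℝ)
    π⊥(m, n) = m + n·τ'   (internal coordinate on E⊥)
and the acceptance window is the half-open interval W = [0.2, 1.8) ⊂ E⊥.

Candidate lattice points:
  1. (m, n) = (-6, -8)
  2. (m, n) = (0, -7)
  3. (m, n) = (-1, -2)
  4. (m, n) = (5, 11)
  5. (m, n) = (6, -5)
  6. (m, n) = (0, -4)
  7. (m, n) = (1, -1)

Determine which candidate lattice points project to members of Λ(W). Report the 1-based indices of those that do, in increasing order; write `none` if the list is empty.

4, 6, 7

τ' = (3−√13)/2 ≈ -0.302776.
#1 (-6,-8): internal coord -6 + (-8)·τ' = -3.577795; -3.577795 ∉ [0.2, 1.8) → out
#2 (0,-7): internal coord 0 + (-7)·τ' = +2.119429; +2.119429 ∉ [0.2, 1.8) → out
#3 (-1,-2): internal coord -1 + (-2)·τ' = -0.394449; -0.394449 ∉ [0.2, 1.8) → out
#4 (5,11): internal coord 5 + (11)·τ' = +1.669468; +1.669468 ∈ [0.2, 1.8) → IN Λ
#5 (6,-5): internal coord 6 + (-5)·τ' = +7.513878; +7.513878 ∉ [0.2, 1.8) → out
#6 (0,-4): internal coord 0 + (-4)·τ' = +1.211103; +1.211103 ∈ [0.2, 1.8) → IN Λ
#7 (1,-1): internal coord 1 + (-1)·τ' = +1.302776; +1.302776 ∈ [0.2, 1.8) → IN Λ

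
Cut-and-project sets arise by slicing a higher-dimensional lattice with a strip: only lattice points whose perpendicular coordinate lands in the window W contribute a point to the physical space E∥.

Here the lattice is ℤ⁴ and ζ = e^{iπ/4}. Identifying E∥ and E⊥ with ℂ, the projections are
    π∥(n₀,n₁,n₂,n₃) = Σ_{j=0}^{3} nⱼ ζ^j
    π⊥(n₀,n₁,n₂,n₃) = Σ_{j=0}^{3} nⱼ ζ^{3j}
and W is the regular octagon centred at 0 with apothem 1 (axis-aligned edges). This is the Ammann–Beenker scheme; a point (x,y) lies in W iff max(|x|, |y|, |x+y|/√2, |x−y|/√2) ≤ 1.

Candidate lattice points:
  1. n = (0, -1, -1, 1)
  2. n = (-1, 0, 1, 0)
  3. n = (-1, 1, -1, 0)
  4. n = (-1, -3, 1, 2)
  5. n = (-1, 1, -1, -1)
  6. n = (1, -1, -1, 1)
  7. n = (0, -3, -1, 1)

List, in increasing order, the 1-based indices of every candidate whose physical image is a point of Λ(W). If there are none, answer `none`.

none

Internal map: ζ^{3j} for j=0..3 gives (1,0), (−√2/2,√2/2), (0,−1), (√2/2,√2/2).
candidate 1: n = (0, -1, -1, 1) → π⊥ ≈ (+1.414214, +1.000000); max(|x|,|y|,|x±y|/√2) = 1.707107 > 1 ⇒ ∉ W
candidate 2: n = (-1, 0, 1, 0) → π⊥ ≈ (-1.000000, -1.000000); max(|x|,|y|,|x±y|/√2) = 1.414214 > 1 ⇒ ∉ W
candidate 3: n = (-1, 1, -1, 0) → π⊥ ≈ (-1.707107, +1.707107); max(|x|,|y|,|x±y|/√2) = 2.414214 > 1 ⇒ ∉ W
candidate 4: n = (-1, -3, 1, 2) → π⊥ ≈ (+2.535534, -1.707107); max(|x|,|y|,|x±y|/√2) = 3.000000 > 1 ⇒ ∉ W
candidate 5: n = (-1, 1, -1, -1) → π⊥ ≈ (-2.414214, +1.000000); max(|x|,|y|,|x±y|/√2) = 2.414214 > 1 ⇒ ∉ W
candidate 6: n = (1, -1, -1, 1) → π⊥ ≈ (+2.414214, +1.000000); max(|x|,|y|,|x±y|/√2) = 2.414214 > 1 ⇒ ∉ W
candidate 7: n = (0, -3, -1, 1) → π⊥ ≈ (+2.828427, -0.414214); max(|x|,|y|,|x±y|/√2) = 2.828427 > 1 ⇒ ∉ W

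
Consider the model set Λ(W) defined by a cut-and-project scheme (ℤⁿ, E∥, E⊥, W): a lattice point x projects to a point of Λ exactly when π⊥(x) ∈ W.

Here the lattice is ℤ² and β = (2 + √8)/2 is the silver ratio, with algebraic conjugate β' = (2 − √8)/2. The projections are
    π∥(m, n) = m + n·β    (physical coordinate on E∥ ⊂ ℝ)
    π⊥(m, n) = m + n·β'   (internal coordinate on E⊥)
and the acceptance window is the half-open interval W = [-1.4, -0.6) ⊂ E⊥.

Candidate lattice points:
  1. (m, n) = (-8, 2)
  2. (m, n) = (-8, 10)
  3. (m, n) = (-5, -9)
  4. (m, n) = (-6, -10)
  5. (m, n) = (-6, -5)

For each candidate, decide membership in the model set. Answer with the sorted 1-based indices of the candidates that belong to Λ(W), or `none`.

3

Numerically β ≈ 2.414214 and β' = −1/β ≈ -0.414214.
candidate 1: (m,n)=(-8,2) → π∥ = -8+2·β ≈ -3.171573, π⊥ = -8+2·β' ≈ -8.828427 ∉ [-1.4, -0.6) ⇒ out
candidate 2: (m,n)=(-8,10) → π∥ = -8+10·β ≈ 16.142136, π⊥ = -8+10·β' ≈ -12.142136 ∉ [-1.4, -0.6) ⇒ out
candidate 3: (m,n)=(-5,-9) → π∥ = -5-9·β ≈ -26.727922, π⊥ = -5-9·β' ≈ -1.272078 ∈ [-1.4, -0.6) ⇒ IN Λ
candidate 4: (m,n)=(-6,-10) → π∥ = -6-10·β ≈ -30.142136, π⊥ = -6-10·β' ≈ -1.857864 ∉ [-1.4, -0.6) ⇒ out
candidate 5: (m,n)=(-6,-5) → π∥ = -6-5·β ≈ -18.071068, π⊥ = -6-5·β' ≈ -3.928932 ∉ [-1.4, -0.6) ⇒ out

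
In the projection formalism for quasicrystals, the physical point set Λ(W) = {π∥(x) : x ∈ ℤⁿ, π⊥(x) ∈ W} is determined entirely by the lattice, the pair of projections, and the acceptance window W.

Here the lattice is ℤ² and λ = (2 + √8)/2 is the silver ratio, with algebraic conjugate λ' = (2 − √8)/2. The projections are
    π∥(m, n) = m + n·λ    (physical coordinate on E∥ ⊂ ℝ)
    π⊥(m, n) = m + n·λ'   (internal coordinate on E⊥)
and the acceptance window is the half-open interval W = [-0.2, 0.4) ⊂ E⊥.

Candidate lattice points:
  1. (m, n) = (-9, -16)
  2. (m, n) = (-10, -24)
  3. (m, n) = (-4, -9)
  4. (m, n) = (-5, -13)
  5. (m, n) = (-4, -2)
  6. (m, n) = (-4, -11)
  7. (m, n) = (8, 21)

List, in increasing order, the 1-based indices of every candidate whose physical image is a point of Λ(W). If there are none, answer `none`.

2, 4

Compute λ' = (2−√8)/2 = -0.4142, so π⊥(m,n) = m -0.4142·n.
#1 (-9,-16): internal coord -9 + (-16)·λ' = -2.3726; -2.3726 ∉ [-0.2, 0.4) → out
#2 (-10,-24): internal coord -10 + (-24)·λ' = -0.0589; -0.0589 ∈ [-0.2, 0.4) → IN Λ
#3 (-4,-9): internal coord -4 + (-9)·λ' = -0.2721; -0.2721 ∉ [-0.2, 0.4) → out
#4 (-5,-13): internal coord -5 + (-13)·λ' = +0.3848; +0.3848 ∈ [-0.2, 0.4) → IN Λ
#5 (-4,-2): internal coord -4 + (-2)·λ' = -3.1716; -3.1716 ∉ [-0.2, 0.4) → out
#6 (-4,-11): internal coord -4 + (-11)·λ' = +0.5563; +0.5563 ∉ [-0.2, 0.4) → out
#7 (8,21): internal coord 8 + (21)·λ' = -0.6985; -0.6985 ∉ [-0.2, 0.4) → out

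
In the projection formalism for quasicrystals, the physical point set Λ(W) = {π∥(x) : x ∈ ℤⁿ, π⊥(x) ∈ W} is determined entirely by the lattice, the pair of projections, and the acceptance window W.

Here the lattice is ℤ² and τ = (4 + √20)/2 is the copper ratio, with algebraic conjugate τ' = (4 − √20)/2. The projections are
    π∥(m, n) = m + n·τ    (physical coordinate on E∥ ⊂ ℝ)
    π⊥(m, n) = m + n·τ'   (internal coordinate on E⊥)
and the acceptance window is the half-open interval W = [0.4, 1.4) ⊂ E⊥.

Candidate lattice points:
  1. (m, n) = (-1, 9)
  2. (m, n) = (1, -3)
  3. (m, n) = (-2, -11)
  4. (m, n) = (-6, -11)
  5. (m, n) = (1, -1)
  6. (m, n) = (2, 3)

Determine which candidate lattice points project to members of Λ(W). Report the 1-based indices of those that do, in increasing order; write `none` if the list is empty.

3, 5, 6

Compute τ' = (4−√20)/2 = -0.23607, so π⊥(m,n) = m -0.23607·n.
[1] lift (-1,9): star map gives -3.12461; window check 0.4 ≤ -3.12461 < 1.4 is false → out
[2] lift (1,-3): star map gives 1.70820; window check 0.4 ≤ 1.70820 < 1.4 is false → out
[3] lift (-2,-11): star map gives 0.59675; window check 0.4 ≤ 0.59675 < 1.4 is true → IN Λ
[4] lift (-6,-11): star map gives -3.40325; window check 0.4 ≤ -3.40325 < 1.4 is false → out
[5] lift (1,-1): star map gives 1.23607; window check 0.4 ≤ 1.23607 < 1.4 is true → IN Λ
[6] lift (2,3): star map gives 1.29180; window check 0.4 ≤ 1.29180 < 1.4 is true → IN Λ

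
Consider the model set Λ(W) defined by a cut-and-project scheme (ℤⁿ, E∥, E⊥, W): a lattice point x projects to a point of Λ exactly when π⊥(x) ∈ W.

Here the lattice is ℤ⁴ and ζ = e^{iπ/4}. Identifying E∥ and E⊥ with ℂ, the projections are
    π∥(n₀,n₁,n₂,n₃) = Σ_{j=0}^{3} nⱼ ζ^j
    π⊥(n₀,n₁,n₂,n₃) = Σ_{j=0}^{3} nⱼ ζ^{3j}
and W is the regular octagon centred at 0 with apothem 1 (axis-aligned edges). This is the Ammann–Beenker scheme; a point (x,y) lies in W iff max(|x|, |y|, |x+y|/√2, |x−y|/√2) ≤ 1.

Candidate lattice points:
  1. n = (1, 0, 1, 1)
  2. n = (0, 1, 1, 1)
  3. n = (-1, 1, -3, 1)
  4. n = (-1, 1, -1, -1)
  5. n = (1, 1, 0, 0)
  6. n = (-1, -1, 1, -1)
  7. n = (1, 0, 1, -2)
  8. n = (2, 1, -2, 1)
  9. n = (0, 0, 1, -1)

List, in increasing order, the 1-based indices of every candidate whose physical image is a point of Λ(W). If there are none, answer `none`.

2, 5

π⊥(n) = n₀ + n₁ζ³ + n₂ζ⁶ + n₃ζ⁹ where ζ = e^{iπ/4}.
candidate 1: n = (1, 0, 1, 1) → π⊥ ≈ (+1.7071, -0.2929); max(|x|,|y|,|x±y|/√2) = 1.7071 > 1 ⇒ ∉ W
candidate 2: n = (0, 1, 1, 1) → π⊥ ≈ (+0.0000, +0.4142); max(|x|,|y|,|x±y|/√2) = 0.4142 ≤ 1 ⇒ ∈ W
candidate 3: n = (-1, 1, -3, 1) → π⊥ ≈ (-1.0000, +4.4142); max(|x|,|y|,|x±y|/√2) = 4.4142 > 1 ⇒ ∉ W
candidate 4: n = (-1, 1, -1, -1) → π⊥ ≈ (-2.4142, +1.0000); max(|x|,|y|,|x±y|/√2) = 2.4142 > 1 ⇒ ∉ W
candidate 5: n = (1, 1, 0, 0) → π⊥ ≈ (+0.2929, +0.7071); max(|x|,|y|,|x±y|/√2) = 0.7071 ≤ 1 ⇒ ∈ W
candidate 6: n = (-1, -1, 1, -1) → π⊥ ≈ (-1.0000, -2.4142); max(|x|,|y|,|x±y|/√2) = 2.4142 > 1 ⇒ ∉ W
candidate 7: n = (1, 0, 1, -2) → π⊥ ≈ (-0.4142, -2.4142); max(|x|,|y|,|x±y|/√2) = 2.4142 > 1 ⇒ ∉ W
candidate 8: n = (2, 1, -2, 1) → π⊥ ≈ (+2.0000, +3.4142); max(|x|,|y|,|x±y|/√2) = 3.8284 > 1 ⇒ ∉ W
candidate 9: n = (0, 0, 1, -1) → π⊥ ≈ (-0.7071, -1.7071); max(|x|,|y|,|x±y|/√2) = 1.7071 > 1 ⇒ ∉ W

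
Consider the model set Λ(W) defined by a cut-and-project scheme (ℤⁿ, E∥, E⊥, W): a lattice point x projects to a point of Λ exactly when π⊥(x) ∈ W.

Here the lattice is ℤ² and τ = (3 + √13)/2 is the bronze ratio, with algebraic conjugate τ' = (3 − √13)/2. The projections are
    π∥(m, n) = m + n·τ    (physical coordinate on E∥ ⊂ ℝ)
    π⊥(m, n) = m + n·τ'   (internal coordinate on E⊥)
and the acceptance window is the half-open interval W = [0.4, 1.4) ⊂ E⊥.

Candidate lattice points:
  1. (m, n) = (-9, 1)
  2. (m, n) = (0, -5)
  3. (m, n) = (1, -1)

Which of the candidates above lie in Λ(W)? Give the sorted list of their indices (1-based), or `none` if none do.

3

τ' = (3−√13)/2 ≈ -0.3028.
candidate 1: (m,n)=(-9,1) → π∥ = -9+1·τ ≈ -5.6972, π⊥ = -9+1·τ' ≈ -9.3028 ∉ [0.4, 1.4) ⇒ out
candidate 2: (m,n)=(0,-5) → π∥ = 0-5·τ ≈ -16.5139, π⊥ = 0-5·τ' ≈ 1.5139 ∉ [0.4, 1.4) ⇒ out
candidate 3: (m,n)=(1,-1) → π∥ = 1-1·τ ≈ -2.3028, π⊥ = 1-1·τ' ≈ 1.3028 ∈ [0.4, 1.4) ⇒ IN Λ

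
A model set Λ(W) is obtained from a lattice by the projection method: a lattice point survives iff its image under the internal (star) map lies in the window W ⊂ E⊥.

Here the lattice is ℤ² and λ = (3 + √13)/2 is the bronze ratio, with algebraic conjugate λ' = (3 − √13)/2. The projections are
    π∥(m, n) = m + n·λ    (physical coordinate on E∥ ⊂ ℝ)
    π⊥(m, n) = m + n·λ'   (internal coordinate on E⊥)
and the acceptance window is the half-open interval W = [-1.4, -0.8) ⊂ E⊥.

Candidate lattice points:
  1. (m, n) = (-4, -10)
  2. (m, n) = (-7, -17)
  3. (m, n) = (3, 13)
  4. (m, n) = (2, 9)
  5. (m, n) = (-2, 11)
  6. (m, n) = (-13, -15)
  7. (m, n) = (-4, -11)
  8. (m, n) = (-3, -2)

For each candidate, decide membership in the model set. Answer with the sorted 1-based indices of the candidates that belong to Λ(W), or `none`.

Compute λ' = (3−√13)/2 = -0.30278, so π⊥(m,n) = m -0.30278·n.
[1] lift (-4,-10): star map gives -0.97224; window check -1.4 ≤ -0.97224 < -0.8 is true → IN Λ
[2] lift (-7,-17): star map gives -1.85281; window check -1.4 ≤ -1.85281 < -0.8 is false → out
[3] lift (3,13): star map gives -0.93608; window check -1.4 ≤ -0.93608 < -0.8 is true → IN Λ
[4] lift (2,9): star map gives -0.72498; window check -1.4 ≤ -0.72498 < -0.8 is false → out
[5] lift (-2,11): star map gives -5.33053; window check -1.4 ≤ -5.33053 < -0.8 is false → out
[6] lift (-13,-15): star map gives -8.45837; window check -1.4 ≤ -8.45837 < -0.8 is false → out
[7] lift (-4,-11): star map gives -0.66947; window check -1.4 ≤ -0.66947 < -0.8 is false → out
[8] lift (-3,-2): star map gives -2.39445; window check -1.4 ≤ -2.39445 < -0.8 is false → out

1, 3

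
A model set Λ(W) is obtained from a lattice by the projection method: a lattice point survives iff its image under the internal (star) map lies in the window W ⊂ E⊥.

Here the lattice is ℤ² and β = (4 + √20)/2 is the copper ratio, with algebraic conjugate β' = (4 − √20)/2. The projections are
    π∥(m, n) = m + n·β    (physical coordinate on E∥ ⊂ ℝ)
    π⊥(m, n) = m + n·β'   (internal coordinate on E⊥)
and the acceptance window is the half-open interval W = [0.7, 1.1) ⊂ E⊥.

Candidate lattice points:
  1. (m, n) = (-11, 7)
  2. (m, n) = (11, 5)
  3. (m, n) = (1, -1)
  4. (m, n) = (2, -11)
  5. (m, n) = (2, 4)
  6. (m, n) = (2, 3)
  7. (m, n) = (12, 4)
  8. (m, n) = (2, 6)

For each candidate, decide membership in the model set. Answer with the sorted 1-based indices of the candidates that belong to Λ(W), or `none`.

β' = (4−√20)/2 ≈ -0.236068.
candidate 1: (m,n)=(-11,7) → π∥ = -11+7·β ≈ 18.652476, π⊥ = -11+7·β' ≈ -12.652476 ∉ [0.7, 1.1) ⇒ out
candidate 2: (m,n)=(11,5) → π∥ = 11+5·β ≈ 32.180340, π⊥ = 11+5·β' ≈ 9.819660 ∉ [0.7, 1.1) ⇒ out
candidate 3: (m,n)=(1,-1) → π∥ = 1-1·β ≈ -3.236068, π⊥ = 1-1·β' ≈ 1.236068 ∉ [0.7, 1.1) ⇒ out
candidate 4: (m,n)=(2,-11) → π∥ = 2-11·β ≈ -44.596748, π⊥ = 2-11·β' ≈ 4.596748 ∉ [0.7, 1.1) ⇒ out
candidate 5: (m,n)=(2,4) → π∥ = 2+4·β ≈ 18.944272, π⊥ = 2+4·β' ≈ 1.055728 ∈ [0.7, 1.1) ⇒ IN Λ
candidate 6: (m,n)=(2,3) → π∥ = 2+3·β ≈ 14.708204, π⊥ = 2+3·β' ≈ 1.291796 ∉ [0.7, 1.1) ⇒ out
candidate 7: (m,n)=(12,4) → π∥ = 12+4·β ≈ 28.944272, π⊥ = 12+4·β' ≈ 11.055728 ∉ [0.7, 1.1) ⇒ out
candidate 8: (m,n)=(2,6) → π∥ = 2+6·β ≈ 27.416408, π⊥ = 2+6·β' ≈ 0.583592 ∉ [0.7, 1.1) ⇒ out

5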